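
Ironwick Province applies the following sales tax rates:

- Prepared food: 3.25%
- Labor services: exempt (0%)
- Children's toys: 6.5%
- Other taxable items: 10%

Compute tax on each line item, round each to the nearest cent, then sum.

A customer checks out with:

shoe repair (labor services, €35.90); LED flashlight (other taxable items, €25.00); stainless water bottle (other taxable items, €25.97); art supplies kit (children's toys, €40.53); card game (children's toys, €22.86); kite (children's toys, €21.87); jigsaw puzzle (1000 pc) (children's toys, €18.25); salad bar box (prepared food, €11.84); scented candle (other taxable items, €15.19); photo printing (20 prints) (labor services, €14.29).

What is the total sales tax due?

Shoe repair €35.90: labor services → 0% → €0.00
LED flashlight €25.00: other taxable items → 10% → €2.50
Stainless water bottle €25.97: other taxable items → 10% → €2.60
Art supplies kit €40.53: children's toys → 6.5% → €2.63
Card game €22.86: children's toys → 6.5% → €1.49
Kite €21.87: children's toys → 6.5% → €1.42
Jigsaw puzzle (1000 pc) €18.25: children's toys → 6.5% → €1.19
Salad bar box €11.84: prepared food → 3.25% → €0.38
Scented candle €15.19: other taxable items → 10% → €1.52
Photo printing (20 prints) €14.29: labor services → 0% → €0.00
Total tax = €2.50 + €2.60 + €2.63 + €1.49 + €1.42 + €1.19 + €0.38 + €1.52 = €13.73

€13.73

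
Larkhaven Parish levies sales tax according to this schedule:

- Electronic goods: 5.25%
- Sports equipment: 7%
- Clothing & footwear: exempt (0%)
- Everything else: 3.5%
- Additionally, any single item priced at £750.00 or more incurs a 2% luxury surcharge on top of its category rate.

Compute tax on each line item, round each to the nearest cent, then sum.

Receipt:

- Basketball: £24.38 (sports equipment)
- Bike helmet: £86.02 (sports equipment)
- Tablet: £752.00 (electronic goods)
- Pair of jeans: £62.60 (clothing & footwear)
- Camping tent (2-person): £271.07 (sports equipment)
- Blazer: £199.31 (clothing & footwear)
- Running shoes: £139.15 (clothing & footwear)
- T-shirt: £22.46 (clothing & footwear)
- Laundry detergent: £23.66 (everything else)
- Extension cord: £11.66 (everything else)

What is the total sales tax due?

£82.46

Basketball £24.38: sports equipment → 7% → £1.71
Bike helmet £86.02: sports equipment → 7% → £6.02
Tablet £752.00: electronic goods → 5.25% + 2% surcharge = 7.25% → £54.52
Pair of jeans £62.60: clothing & footwear → 0% → £0.00
Camping tent (2-person) £271.07: sports equipment → 7% → £18.97
Blazer £199.31: clothing & footwear → 0% → £0.00
Running shoes £139.15: clothing & footwear → 0% → £0.00
T-shirt £22.46: clothing & footwear → 0% → £0.00
Laundry detergent £23.66: everything else → 3.5% → £0.83
Extension cord £11.66: everything else → 3.5% → £0.41
Total tax = £1.71 + £6.02 + £54.52 + £18.97 + £0.83 + £0.41 = £82.46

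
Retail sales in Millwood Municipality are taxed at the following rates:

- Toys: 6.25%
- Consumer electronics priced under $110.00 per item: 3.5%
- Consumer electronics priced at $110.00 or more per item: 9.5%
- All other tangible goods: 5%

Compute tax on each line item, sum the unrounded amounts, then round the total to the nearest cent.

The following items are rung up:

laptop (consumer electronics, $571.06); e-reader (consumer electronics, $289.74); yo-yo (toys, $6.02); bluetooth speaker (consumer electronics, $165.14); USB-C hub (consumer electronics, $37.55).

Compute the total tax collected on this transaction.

$99.15

Laptop $571.06: consumer electronics, $110.00 or more → 9.5% → $54.2507
E-reader $289.74: consumer electronics, $110.00 or more → 9.5% → $27.5253
Yo-yo $6.02: toys → 6.25% → $0.37625
Bluetooth speaker $165.14: consumer electronics, $110.00 or more → 9.5% → $15.6883
USB-C hub $37.55: consumer electronics, under $110.00 → 3.5% → $1.31425
Unrounded tax sum = $99.1548 → $99.15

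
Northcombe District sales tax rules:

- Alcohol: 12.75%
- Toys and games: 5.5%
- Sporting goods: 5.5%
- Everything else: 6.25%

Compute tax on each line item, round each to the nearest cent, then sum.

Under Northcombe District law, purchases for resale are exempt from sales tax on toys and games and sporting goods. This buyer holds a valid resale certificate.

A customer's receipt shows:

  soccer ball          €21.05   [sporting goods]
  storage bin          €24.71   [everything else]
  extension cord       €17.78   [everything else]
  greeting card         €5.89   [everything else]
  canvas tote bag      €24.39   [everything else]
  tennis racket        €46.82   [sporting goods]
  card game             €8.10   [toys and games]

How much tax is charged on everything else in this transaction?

€4.54

Storage bin €24.71: everything else → 6.25% → €1.54
Extension cord €17.78: everything else → 6.25% → €1.11
Greeting card €5.89: everything else → 6.25% → €0.37
Canvas tote bag €24.39: everything else → 6.25% → €1.52
Tax on everything else = €1.54 + €1.11 + €0.37 + €1.52 = €4.54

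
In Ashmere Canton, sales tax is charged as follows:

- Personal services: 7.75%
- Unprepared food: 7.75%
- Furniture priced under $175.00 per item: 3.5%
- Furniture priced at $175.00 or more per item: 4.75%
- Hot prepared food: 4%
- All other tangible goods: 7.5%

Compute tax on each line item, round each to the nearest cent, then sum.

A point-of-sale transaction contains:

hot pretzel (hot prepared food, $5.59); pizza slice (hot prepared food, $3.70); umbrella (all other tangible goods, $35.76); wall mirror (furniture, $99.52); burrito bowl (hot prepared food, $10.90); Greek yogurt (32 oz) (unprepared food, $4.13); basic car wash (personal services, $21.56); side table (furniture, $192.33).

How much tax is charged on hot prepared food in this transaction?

$0.81

Hot pretzel $5.59: hot prepared food → 4% → $0.22
Pizza slice $3.70: hot prepared food → 4% → $0.15
Burrito bowl $10.90: hot prepared food → 4% → $0.44
Tax on hot prepared food = $0.22 + $0.15 + $0.44 = $0.81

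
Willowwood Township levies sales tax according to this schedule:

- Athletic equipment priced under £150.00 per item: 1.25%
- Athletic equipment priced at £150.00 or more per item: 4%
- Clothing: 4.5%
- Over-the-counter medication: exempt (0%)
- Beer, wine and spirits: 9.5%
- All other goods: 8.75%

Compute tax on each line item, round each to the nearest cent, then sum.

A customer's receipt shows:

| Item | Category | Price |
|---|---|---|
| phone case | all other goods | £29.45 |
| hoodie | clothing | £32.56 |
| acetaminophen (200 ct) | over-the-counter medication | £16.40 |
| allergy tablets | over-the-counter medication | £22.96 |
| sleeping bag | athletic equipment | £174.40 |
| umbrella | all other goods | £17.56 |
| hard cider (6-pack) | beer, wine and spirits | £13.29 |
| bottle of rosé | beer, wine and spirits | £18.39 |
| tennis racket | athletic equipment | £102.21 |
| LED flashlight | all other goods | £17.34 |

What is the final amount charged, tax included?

£462.94

Phone case £29.45: all other goods → 8.75% → £2.58
Hoodie £32.56: clothing → 4.5% → £1.47
Acetaminophen (200 ct) £16.40: over-the-counter medication → 0% → £0.00
Allergy tablets £22.96: over-the-counter medication → 0% → £0.00
Sleeping bag £174.40: athletic equipment, £150.00 or more → 4% → £6.98
Umbrella £17.56: all other goods → 8.75% → £1.54
Hard cider (6-pack) £13.29: beer, wine and spirits → 9.5% → £1.26
Bottle of rosé £18.39: beer, wine and spirits → 9.5% → £1.75
Tennis racket £102.21: athletic equipment, under £150.00 → 1.25% → £1.28
LED flashlight £17.34: all other goods → 8.75% → £1.52
Subtotal = £444.56; tax = £18.38; total due = £462.94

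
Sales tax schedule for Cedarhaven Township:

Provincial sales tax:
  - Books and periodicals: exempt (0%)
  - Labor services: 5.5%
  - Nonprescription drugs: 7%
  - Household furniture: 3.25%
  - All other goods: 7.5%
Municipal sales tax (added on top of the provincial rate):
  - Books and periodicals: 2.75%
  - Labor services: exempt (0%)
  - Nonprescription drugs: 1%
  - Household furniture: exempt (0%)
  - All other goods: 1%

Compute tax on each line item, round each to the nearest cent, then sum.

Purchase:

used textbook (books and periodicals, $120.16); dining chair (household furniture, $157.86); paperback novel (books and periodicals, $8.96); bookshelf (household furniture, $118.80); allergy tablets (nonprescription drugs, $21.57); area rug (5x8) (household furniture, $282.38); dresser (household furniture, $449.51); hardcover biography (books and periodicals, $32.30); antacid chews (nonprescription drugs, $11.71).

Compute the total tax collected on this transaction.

$39.89

Used textbook $120.16: books and periodicals → 0% + 2.75% municipal = 2.75% → $3.30
Dining chair $157.86: household furniture → 3.25% + 0% municipal = 3.25% → $5.13
Paperback novel $8.96: books and periodicals → 0% + 2.75% municipal = 2.75% → $0.25
Bookshelf $118.80: household furniture → 3.25% + 0% municipal = 3.25% → $3.86
Allergy tablets $21.57: nonprescription drugs → 7% + 1% municipal = 8% → $1.73
Area rug (5x8) $282.38: household furniture → 3.25% + 0% municipal = 3.25% → $9.18
Dresser $449.51: household furniture → 3.25% + 0% municipal = 3.25% → $14.61
Hardcover biography $32.30: books and periodicals → 0% + 2.75% municipal = 2.75% → $0.89
Antacid chews $11.71: nonprescription drugs → 7% + 1% municipal = 8% → $0.94
Total tax = $3.30 + $5.13 + $0.25 + $3.86 + $1.73 + $9.18 + $14.61 + $0.89 + $0.94 = $39.89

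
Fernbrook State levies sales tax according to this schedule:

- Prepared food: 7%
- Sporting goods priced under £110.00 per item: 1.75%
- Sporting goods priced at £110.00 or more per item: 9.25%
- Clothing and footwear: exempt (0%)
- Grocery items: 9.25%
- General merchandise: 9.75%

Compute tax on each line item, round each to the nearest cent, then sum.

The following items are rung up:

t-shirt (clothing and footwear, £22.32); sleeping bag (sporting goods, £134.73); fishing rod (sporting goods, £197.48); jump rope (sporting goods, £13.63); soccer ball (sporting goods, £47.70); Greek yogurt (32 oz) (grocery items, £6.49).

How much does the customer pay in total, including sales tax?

£454.75

T-shirt £22.32: clothing and footwear → 0% → £0.00
Sleeping bag £134.73: sporting goods, £110.00 or more → 9.25% → £12.46
Fishing rod £197.48: sporting goods, £110.00 or more → 9.25% → £18.27
Jump rope £13.63: sporting goods, under £110.00 → 1.75% → £0.24
Soccer ball £47.70: sporting goods, under £110.00 → 1.75% → £0.83
Greek yogurt (32 oz) £6.49: grocery items → 9.25% → £0.60
Subtotal = £422.35; tax = £32.40; total due = £454.75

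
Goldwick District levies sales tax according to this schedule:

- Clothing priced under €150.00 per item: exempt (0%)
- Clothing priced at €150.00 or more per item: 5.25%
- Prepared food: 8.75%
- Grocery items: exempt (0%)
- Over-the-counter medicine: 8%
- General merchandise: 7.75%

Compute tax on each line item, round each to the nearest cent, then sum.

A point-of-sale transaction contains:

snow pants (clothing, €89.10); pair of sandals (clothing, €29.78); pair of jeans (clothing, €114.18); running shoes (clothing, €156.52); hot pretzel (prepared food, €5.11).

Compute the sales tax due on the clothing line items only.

€8.22

Snow pants €89.10: clothing, under €150.00 → 0% → €0.00
Pair of sandals €29.78: clothing, under €150.00 → 0% → €0.00
Pair of jeans €114.18: clothing, under €150.00 → 0% → €0.00
Running shoes €156.52: clothing, €150.00 or more → 5.25% → €8.22
Tax on clothing = €0.00 + €0.00 + €0.00 + €8.22 = €8.22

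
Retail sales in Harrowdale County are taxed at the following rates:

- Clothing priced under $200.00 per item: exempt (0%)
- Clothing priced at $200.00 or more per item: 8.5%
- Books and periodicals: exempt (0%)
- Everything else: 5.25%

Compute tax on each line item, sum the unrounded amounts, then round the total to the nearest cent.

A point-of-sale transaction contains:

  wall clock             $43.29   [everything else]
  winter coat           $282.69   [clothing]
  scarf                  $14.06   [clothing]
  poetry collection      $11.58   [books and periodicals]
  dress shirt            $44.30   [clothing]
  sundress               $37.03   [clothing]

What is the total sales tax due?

Wall clock $43.29: everything else → 5.25% → $2.272725
Winter coat $282.69: clothing, $200.00 or more → 8.5% → $24.02865
Scarf $14.06: clothing, under $200.00 → 0% → $0.00
Poetry collection $11.58: books and periodicals → 0% → $0.00
Dress shirt $44.30: clothing, under $200.00 → 0% → $0.00
Sundress $37.03: clothing, under $200.00 → 0% → $0.00
Unrounded tax sum = $26.301375 → $26.30

$26.30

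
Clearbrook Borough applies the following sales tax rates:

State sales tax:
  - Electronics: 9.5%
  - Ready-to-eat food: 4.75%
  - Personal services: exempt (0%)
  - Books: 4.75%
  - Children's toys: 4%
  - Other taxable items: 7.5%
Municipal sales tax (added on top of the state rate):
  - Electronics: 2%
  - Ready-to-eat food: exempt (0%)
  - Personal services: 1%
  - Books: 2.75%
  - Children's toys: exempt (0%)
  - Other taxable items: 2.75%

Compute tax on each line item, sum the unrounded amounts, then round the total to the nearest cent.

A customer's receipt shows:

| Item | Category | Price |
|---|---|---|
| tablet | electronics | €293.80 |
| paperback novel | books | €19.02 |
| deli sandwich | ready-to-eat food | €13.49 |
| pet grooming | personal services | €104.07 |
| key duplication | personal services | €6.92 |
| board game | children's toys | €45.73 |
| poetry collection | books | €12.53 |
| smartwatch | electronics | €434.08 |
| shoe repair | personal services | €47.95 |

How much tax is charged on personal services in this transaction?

Pet grooming €104.07: personal services → 0% + 1% municipal = 1% → €1.0407
Key duplication €6.92: personal services → 0% + 1% municipal = 1% → €0.0692
Shoe repair €47.95: personal services → 0% + 1% municipal = 1% → €0.4795
Tax on personal services: unrounded sum = €1.5894 → €1.59

€1.59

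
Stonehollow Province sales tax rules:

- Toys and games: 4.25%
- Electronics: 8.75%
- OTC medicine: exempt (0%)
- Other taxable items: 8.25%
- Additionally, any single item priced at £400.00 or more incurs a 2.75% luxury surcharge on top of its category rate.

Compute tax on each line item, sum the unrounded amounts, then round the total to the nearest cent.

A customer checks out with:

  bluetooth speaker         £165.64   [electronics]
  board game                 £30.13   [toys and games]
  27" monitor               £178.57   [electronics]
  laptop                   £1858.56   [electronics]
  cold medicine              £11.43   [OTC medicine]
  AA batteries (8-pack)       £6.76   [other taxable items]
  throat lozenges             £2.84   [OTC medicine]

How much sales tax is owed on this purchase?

Bluetooth speaker £165.64: electronics → 8.75% → £14.4935
Board game £30.13: toys and games → 4.25% → £1.280525
27" monitor £178.57: electronics → 8.75% → £15.624875
Laptop £1858.56: electronics → 8.75% + 2.75% surcharge = 11.5% → £213.7344
Cold medicine £11.43: OTC medicine → 0% → £0.00
AA batteries (8-pack) £6.76: other taxable items → 8.25% → £0.5577
Throat lozenges £2.84: OTC medicine → 0% → £0.00
Unrounded tax sum = £245.691 → £245.69

£245.69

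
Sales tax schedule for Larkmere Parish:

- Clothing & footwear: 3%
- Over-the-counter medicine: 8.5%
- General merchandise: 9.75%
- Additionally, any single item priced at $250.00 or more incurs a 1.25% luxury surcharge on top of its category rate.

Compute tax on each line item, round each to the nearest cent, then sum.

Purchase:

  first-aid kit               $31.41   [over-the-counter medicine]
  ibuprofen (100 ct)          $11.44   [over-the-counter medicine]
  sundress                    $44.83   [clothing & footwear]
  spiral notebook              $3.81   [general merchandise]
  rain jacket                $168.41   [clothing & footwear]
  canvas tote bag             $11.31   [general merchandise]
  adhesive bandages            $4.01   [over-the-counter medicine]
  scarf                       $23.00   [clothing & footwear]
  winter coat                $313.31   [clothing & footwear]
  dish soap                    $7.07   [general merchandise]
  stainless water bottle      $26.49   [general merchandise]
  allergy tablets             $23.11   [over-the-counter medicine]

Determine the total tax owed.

$31.08

First-aid kit $31.41: over-the-counter medicine → 8.5% → $2.67
Ibuprofen (100 ct) $11.44: over-the-counter medicine → 8.5% → $0.97
Sundress $44.83: clothing & footwear → 3% → $1.34
Spiral notebook $3.81: general merchandise → 9.75% → $0.37
Rain jacket $168.41: clothing & footwear → 3% → $5.05
Canvas tote bag $11.31: general merchandise → 9.75% → $1.10
Adhesive bandages $4.01: over-the-counter medicine → 8.5% → $0.34
Scarf $23.00: clothing & footwear → 3% → $0.69
Winter coat $313.31: clothing & footwear → 3% + 1.25% surcharge = 4.25% → $13.32
Dish soap $7.07: general merchandise → 9.75% → $0.69
Stainless water bottle $26.49: general merchandise → 9.75% → $2.58
Allergy tablets $23.11: over-the-counter medicine → 8.5% → $1.96
Total tax = $2.67 + $0.97 + $1.34 + $0.37 + $5.05 + $1.10 + $0.34 + $0.69 + $13.32 + $0.69 + $2.58 + $1.96 = $31.08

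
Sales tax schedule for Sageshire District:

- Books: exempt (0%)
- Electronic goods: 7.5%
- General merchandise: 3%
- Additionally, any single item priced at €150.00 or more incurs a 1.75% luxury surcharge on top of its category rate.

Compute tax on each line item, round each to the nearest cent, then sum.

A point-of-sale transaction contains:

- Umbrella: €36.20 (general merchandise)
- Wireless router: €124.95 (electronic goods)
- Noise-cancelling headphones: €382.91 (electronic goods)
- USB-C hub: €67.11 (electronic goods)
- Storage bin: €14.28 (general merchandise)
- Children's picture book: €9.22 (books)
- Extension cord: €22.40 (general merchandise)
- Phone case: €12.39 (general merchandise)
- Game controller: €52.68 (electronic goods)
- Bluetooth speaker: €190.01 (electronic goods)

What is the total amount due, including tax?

€986.06

Umbrella €36.20: general merchandise → 3% → €1.09
Wireless router €124.95: electronic goods → 7.5% → €9.37
Noise-cancelling headphones €382.91: electronic goods → 7.5% + 1.75% surcharge = 9.25% → €35.42
USB-C hub €67.11: electronic goods → 7.5% → €5.03
Storage bin €14.28: general merchandise → 3% → €0.43
Children's picture book €9.22: books → 0% → €0.00
Extension cord €22.40: general merchandise → 3% → €0.67
Phone case €12.39: general merchandise → 3% → €0.37
Game controller €52.68: electronic goods → 7.5% → €3.95
Bluetooth speaker €190.01: electronic goods → 7.5% + 1.75% surcharge = 9.25% → €17.58
Subtotal = €912.15; tax = €73.91; total due = €986.06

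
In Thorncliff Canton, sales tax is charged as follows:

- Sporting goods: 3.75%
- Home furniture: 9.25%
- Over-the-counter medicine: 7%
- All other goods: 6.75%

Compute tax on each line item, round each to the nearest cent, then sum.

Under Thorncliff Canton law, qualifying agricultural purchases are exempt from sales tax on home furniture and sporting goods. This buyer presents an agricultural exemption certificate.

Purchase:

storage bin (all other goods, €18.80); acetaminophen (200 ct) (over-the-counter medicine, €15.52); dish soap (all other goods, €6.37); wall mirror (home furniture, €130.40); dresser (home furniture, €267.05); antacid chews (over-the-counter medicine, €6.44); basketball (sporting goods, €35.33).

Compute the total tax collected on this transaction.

€3.24

Storage bin €18.80: all other goods → 6.75% → €1.27
Acetaminophen (200 ct) €15.52: over-the-counter medicine → 7% → €1.09
Dish soap €6.37: all other goods → 6.75% → €0.43
Wall mirror €130.40: home furniture, buyer-exempt → 0% → €0.00
Dresser €267.05: home furniture, buyer-exempt → 0% → €0.00
Antacid chews €6.44: over-the-counter medicine → 7% → €0.45
Basketball €35.33: sporting goods, buyer-exempt → 0% → €0.00
Total tax = €1.27 + €1.09 + €0.43 + €0.45 = €3.24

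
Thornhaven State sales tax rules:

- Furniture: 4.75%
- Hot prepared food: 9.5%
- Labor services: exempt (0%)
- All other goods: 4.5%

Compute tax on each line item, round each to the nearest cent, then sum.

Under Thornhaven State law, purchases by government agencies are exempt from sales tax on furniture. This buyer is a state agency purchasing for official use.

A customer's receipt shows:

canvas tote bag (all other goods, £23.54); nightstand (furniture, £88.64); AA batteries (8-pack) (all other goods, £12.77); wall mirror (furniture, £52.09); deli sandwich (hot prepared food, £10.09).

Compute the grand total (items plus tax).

£189.72

Canvas tote bag £23.54: all other goods → 4.5% → £1.06
Nightstand £88.64: furniture, buyer-exempt → 0% → £0.00
AA batteries (8-pack) £12.77: all other goods → 4.5% → £0.57
Wall mirror £52.09: furniture, buyer-exempt → 0% → £0.00
Deli sandwich £10.09: hot prepared food → 9.5% → £0.96
Subtotal = £187.13; tax = £2.59; total due = £189.72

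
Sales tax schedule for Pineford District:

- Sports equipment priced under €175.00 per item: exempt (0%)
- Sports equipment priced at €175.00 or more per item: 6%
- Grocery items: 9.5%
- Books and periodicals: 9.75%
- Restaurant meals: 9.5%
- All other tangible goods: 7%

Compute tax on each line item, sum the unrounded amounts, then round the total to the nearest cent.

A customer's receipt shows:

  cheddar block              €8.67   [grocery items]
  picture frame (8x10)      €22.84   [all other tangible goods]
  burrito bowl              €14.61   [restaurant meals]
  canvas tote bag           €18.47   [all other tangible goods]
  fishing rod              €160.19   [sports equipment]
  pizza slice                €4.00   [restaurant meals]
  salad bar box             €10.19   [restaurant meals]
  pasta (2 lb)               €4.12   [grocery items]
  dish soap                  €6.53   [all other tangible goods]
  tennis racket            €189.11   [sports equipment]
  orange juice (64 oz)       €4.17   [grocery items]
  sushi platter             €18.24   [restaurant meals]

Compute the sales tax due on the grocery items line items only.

Cheddar block €8.67: grocery items → 9.5% → €0.82365
Pasta (2 lb) €4.12: grocery items → 9.5% → €0.3914
Orange juice (64 oz) €4.17: grocery items → 9.5% → €0.39615
Tax on grocery items: unrounded sum = €1.6112 → €1.61

€1.61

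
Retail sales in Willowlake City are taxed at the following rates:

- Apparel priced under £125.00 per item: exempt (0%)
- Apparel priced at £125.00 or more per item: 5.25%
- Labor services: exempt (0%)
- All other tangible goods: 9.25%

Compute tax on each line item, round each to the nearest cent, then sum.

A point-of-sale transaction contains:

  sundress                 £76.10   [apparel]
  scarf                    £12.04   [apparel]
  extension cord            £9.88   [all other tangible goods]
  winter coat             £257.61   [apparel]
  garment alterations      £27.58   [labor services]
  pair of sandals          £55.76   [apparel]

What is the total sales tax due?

Sundress £76.10: apparel, under £125.00 → 0% → £0.00
Scarf £12.04: apparel, under £125.00 → 0% → £0.00
Extension cord £9.88: all other tangible goods → 9.25% → £0.91
Winter coat £257.61: apparel, £125.00 or more → 5.25% → £13.52
Garment alterations £27.58: labor services → 0% → £0.00
Pair of sandals £55.76: apparel, under £125.00 → 0% → £0.00
Total tax = £0.91 + £13.52 = £14.43

£14.43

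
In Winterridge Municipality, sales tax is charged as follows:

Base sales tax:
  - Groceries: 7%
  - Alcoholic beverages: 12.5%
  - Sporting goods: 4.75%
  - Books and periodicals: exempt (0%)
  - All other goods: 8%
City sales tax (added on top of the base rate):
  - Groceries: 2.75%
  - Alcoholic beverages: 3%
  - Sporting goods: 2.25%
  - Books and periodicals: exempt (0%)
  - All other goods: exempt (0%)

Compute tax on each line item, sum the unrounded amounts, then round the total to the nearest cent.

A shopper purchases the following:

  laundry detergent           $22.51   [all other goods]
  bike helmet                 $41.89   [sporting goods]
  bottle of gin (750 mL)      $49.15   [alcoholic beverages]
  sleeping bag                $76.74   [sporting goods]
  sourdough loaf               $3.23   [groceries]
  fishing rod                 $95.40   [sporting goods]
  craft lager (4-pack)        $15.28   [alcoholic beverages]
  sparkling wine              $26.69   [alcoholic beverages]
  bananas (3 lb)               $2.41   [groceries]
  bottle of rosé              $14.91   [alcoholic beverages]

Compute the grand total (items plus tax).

$381.98

Laundry detergent $22.51: all other goods → 8% + 0% city = 8% → $1.8008
Bike helmet $41.89: sporting goods → 4.75% + 2.25% city = 7% → $2.9323
Bottle of gin (750 mL) $49.15: alcoholic beverages → 12.5% + 3% city = 15.5% → $7.61825
Sleeping bag $76.74: sporting goods → 4.75% + 2.25% city = 7% → $5.3718
Sourdough loaf $3.23: groceries → 7% + 2.75% city = 9.75% → $0.314925
Fishing rod $95.40: sporting goods → 4.75% + 2.25% city = 7% → $6.678
Craft lager (4-pack) $15.28: alcoholic beverages → 12.5% + 3% city = 15.5% → $2.3684
Sparkling wine $26.69: alcoholic beverages → 12.5% + 3% city = 15.5% → $4.13695
Bananas (3 lb) $2.41: groceries → 7% + 2.75% city = 9.75% → $0.234975
Bottle of rosé $14.91: alcoholic beverages → 12.5% + 3% city = 15.5% → $2.31105
Subtotal = $348.21; unrounded tax = $33.76745 → $33.77; total due = $381.98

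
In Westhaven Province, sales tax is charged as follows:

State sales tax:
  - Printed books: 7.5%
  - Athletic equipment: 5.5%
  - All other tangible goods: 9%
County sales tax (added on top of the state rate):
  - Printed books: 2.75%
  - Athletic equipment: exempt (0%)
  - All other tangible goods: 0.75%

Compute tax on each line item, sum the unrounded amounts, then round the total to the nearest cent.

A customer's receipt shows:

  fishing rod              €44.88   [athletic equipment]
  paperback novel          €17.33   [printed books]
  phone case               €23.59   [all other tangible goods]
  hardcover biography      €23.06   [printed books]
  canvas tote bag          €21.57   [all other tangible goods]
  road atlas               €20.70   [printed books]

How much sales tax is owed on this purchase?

€13.13

Fishing rod €44.88: athletic equipment → 5.5% + 0% county = 5.5% → €2.4684
Paperback novel €17.33: printed books → 7.5% + 2.75% county = 10.25% → €1.776325
Phone case €23.59: all other tangible goods → 9% + 0.75% county = 9.75% → €2.300025
Hardcover biography €23.06: printed books → 7.5% + 2.75% county = 10.25% → €2.36365
Canvas tote bag €21.57: all other tangible goods → 9% + 0.75% county = 9.75% → €2.103075
Road atlas €20.70: printed books → 7.5% + 2.75% county = 10.25% → €2.12175
Unrounded tax sum = €13.133225 → €13.13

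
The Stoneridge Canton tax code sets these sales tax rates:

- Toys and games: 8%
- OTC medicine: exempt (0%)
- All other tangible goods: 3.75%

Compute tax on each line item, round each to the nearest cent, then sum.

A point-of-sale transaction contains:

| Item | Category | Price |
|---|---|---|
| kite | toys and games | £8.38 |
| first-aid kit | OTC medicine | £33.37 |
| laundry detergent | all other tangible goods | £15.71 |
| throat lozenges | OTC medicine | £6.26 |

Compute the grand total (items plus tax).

£64.98

Kite £8.38: toys and games → 8% → £0.67
First-aid kit £33.37: OTC medicine → 0% → £0.00
Laundry detergent £15.71: all other tangible goods → 3.75% → £0.59
Throat lozenges £6.26: OTC medicine → 0% → £0.00
Subtotal = £63.72; tax = £1.26; total due = £64.98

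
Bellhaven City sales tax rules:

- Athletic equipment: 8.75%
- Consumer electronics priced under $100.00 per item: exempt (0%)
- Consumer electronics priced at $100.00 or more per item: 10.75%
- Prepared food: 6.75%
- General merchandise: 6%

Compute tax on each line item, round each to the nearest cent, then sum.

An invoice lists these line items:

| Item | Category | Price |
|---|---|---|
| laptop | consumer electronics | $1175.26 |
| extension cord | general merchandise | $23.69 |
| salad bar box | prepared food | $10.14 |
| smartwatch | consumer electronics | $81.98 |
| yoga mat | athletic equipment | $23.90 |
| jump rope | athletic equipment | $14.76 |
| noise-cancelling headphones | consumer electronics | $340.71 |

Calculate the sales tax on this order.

Laptop $1175.26: consumer electronics, $100.00 or more → 10.75% → $126.34
Extension cord $23.69: general merchandise → 6% → $1.42
Salad bar box $10.14: prepared food → 6.75% → $0.68
Smartwatch $81.98: consumer electronics, under $100.00 → 0% → $0.00
Yoga mat $23.90: athletic equipment → 8.75% → $2.09
Jump rope $14.76: athletic equipment → 8.75% → $1.29
Noise-cancelling headphones $340.71: consumer electronics, $100.00 or more → 10.75% → $36.63
Total tax = $126.34 + $1.42 + $0.68 + $2.09 + $1.29 + $36.63 = $168.45

$168.45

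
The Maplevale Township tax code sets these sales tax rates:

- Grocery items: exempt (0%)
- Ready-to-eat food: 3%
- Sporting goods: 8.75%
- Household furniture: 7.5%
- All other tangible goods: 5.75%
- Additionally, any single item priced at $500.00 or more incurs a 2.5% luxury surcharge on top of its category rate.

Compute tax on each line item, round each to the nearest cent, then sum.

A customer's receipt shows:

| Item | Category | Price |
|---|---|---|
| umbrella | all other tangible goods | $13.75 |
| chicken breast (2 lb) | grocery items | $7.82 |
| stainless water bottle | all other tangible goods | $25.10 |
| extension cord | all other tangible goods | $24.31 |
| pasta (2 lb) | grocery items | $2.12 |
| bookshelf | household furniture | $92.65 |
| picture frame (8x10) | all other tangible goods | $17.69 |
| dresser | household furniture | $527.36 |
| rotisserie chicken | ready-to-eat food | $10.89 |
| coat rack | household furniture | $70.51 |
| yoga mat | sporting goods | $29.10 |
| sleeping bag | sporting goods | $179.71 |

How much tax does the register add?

$88.23

Umbrella $13.75: all other tangible goods → 5.75% → $0.79
Chicken breast (2 lb) $7.82: grocery items → 0% → $0.00
Stainless water bottle $25.10: all other tangible goods → 5.75% → $1.44
Extension cord $24.31: all other tangible goods → 5.75% → $1.40
Pasta (2 lb) $2.12: grocery items → 0% → $0.00
Bookshelf $92.65: household furniture → 7.5% → $6.95
Picture frame (8x10) $17.69: all other tangible goods → 5.75% → $1.02
Dresser $527.36: household furniture → 7.5% + 2.5% surcharge = 10% → $52.74
Rotisserie chicken $10.89: ready-to-eat food → 3% → $0.33
Coat rack $70.51: household furniture → 7.5% → $5.29
Yoga mat $29.10: sporting goods → 8.75% → $2.55
Sleeping bag $179.71: sporting goods → 8.75% → $15.72
Total tax = $0.79 + $1.44 + $1.40 + $6.95 + $1.02 + $52.74 + $0.33 + $5.29 + $2.55 + $15.72 = $88.23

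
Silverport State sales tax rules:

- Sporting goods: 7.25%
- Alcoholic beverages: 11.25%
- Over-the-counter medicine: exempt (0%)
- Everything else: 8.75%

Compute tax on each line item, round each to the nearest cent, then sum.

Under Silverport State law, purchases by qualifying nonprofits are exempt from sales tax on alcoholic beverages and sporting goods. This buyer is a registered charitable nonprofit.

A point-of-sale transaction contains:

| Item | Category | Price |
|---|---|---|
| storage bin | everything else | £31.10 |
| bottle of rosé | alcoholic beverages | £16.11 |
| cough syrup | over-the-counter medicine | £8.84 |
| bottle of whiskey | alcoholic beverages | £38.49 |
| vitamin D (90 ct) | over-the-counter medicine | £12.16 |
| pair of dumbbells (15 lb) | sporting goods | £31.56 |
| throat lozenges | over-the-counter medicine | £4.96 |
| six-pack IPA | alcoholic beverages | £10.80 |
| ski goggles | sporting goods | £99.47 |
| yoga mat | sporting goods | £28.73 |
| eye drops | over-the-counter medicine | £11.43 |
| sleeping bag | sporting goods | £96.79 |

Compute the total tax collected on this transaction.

£2.72

Storage bin £31.10: everything else → 8.75% → £2.72
Bottle of rosé £16.11: alcoholic beverages, buyer-exempt → 0% → £0.00
Cough syrup £8.84: over-the-counter medicine → 0% → £0.00
Bottle of whiskey £38.49: alcoholic beverages, buyer-exempt → 0% → £0.00
Vitamin D (90 ct) £12.16: over-the-counter medicine → 0% → £0.00
Pair of dumbbells (15 lb) £31.56: sporting goods, buyer-exempt → 0% → £0.00
Throat lozenges £4.96: over-the-counter medicine → 0% → £0.00
Six-pack IPA £10.80: alcoholic beverages, buyer-exempt → 0% → £0.00
Ski goggles £99.47: sporting goods, buyer-exempt → 0% → £0.00
Yoga mat £28.73: sporting goods, buyer-exempt → 0% → £0.00
Eye drops £11.43: over-the-counter medicine → 0% → £0.00
Sleeping bag £96.79: sporting goods, buyer-exempt → 0% → £0.00
Total tax = £2.72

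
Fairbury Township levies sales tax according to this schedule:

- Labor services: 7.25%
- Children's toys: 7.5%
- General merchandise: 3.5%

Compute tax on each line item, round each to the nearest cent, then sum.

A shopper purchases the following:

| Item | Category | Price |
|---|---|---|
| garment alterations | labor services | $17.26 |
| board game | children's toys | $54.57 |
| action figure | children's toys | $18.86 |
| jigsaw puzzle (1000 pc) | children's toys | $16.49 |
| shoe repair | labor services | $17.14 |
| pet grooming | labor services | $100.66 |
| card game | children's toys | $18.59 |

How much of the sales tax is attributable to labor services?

$9.79

Garment alterations $17.26: labor services → 7.25% → $1.25
Shoe repair $17.14: labor services → 7.25% → $1.24
Pet grooming $100.66: labor services → 7.25% → $7.30
Tax on labor services = $1.25 + $1.24 + $7.30 = $9.79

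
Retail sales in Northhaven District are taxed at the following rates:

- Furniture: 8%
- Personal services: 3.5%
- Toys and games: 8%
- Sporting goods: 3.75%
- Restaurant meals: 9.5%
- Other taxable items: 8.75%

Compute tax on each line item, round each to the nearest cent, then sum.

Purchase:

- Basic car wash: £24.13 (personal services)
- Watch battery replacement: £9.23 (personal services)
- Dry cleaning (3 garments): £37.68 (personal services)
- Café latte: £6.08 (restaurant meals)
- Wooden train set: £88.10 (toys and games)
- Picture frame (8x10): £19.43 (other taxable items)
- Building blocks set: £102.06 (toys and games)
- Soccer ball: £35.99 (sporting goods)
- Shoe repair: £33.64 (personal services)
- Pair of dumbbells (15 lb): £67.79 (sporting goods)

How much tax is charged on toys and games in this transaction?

£15.21

Wooden train set £88.10: toys and games → 8% → £7.05
Building blocks set £102.06: toys and games → 8% → £8.16
Tax on toys and games = £7.05 + £8.16 = £15.21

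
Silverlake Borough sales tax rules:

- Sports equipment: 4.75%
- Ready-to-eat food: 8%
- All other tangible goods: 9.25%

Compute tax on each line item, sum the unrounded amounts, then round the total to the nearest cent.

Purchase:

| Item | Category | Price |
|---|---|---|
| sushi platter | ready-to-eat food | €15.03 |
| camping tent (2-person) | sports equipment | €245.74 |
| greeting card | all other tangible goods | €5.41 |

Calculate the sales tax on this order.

€13.38

Sushi platter €15.03: ready-to-eat food → 8% → €1.2024
Camping tent (2-person) €245.74: sports equipment → 4.75% → €11.67265
Greeting card €5.41: all other tangible goods → 9.25% → €0.500425
Unrounded tax sum = €13.375475 → €13.38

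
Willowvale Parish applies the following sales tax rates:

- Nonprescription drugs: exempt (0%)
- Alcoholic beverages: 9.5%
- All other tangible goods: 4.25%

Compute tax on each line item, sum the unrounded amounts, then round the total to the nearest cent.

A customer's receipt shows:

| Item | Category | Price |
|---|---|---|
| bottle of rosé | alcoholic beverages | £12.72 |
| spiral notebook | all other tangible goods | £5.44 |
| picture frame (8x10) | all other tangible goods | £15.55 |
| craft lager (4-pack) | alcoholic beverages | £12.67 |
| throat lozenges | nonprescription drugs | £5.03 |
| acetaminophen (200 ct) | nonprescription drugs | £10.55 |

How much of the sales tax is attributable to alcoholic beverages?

£2.41

Bottle of rosé £12.72: alcoholic beverages → 9.5% → £1.2084
Craft lager (4-pack) £12.67: alcoholic beverages → 9.5% → £1.20365
Tax on alcoholic beverages: unrounded sum = £2.41205 → £2.41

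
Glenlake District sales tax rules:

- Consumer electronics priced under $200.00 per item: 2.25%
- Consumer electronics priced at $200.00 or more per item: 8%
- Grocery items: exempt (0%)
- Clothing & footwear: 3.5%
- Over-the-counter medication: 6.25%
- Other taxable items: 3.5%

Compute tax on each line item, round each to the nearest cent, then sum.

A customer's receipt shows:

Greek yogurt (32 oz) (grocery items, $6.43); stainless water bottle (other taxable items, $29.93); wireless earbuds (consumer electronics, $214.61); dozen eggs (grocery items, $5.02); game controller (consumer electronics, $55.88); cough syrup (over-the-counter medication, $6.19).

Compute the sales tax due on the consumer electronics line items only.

$18.43

Wireless earbuds $214.61: consumer electronics, $200.00 or more → 8% → $17.17
Game controller $55.88: consumer electronics, under $200.00 → 2.25% → $1.26
Tax on consumer electronics = $17.17 + $1.26 = $18.43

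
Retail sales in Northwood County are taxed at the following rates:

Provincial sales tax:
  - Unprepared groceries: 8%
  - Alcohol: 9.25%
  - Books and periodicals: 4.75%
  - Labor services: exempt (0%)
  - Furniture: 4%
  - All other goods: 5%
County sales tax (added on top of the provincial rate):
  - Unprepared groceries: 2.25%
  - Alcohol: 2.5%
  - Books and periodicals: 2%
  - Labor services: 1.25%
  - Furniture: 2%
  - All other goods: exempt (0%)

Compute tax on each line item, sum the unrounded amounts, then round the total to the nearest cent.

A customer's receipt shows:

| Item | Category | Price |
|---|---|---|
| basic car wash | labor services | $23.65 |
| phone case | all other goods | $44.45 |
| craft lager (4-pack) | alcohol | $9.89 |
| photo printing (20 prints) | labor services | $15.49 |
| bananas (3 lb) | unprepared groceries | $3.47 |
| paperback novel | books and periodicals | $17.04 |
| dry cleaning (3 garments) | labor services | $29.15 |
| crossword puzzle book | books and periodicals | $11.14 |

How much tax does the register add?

Basic car wash $23.65: labor services → 0% + 1.25% county = 1.25% → $0.295625
Phone case $44.45: all other goods → 5% + 0% county = 5% → $2.2225
Craft lager (4-pack) $9.89: alcohol → 9.25% + 2.5% county = 11.75% → $1.162075
Photo printing (20 prints) $15.49: labor services → 0% + 1.25% county = 1.25% → $0.193625
Bananas (3 lb) $3.47: unprepared groceries → 8% + 2.25% county = 10.25% → $0.355675
Paperback novel $17.04: books and periodicals → 4.75% + 2% county = 6.75% → $1.1502
Dry cleaning (3 garments) $29.15: labor services → 0% + 1.25% county = 1.25% → $0.364375
Crossword puzzle book $11.14: books and periodicals → 4.75% + 2% county = 6.75% → $0.75195
Unrounded tax sum = $6.496025 → $6.50

$6.50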